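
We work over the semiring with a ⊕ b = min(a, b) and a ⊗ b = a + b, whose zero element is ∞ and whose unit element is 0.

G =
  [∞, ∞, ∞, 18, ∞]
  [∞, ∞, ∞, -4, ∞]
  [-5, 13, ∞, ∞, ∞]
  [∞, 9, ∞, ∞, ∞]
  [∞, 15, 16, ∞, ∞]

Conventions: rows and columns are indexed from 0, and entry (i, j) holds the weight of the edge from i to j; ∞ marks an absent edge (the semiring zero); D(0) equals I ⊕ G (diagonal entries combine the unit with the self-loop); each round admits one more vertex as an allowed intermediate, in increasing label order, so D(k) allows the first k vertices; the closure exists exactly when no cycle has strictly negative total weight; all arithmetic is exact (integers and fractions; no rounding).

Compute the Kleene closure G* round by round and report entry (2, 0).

D(0):
  [0, ∞, ∞, 18, ∞]
  [∞, 0, ∞, -4, ∞]
  [-5, 13, 0, ∞, ∞]
  [∞, 9, ∞, 0, ∞]
  [∞, 15, 16, ∞, 0]
D(1):
  [0, ∞, ∞, 18, ∞]
  [∞, 0, ∞, -4, ∞]
  [-5, 13, 0, 13, ∞]
  [∞, 9, ∞, 0, ∞]
  [∞, 15, 16, ∞, 0]
D(2):
  [0, ∞, ∞, 18, ∞]
  [∞, 0, ∞, -4, ∞]
  [-5, 13, 0, 9, ∞]
  [∞, 9, ∞, 0, ∞]
  [∞, 15, 16, 11, 0]
D(3):
  [0, ∞, ∞, 18, ∞]
  [∞, 0, ∞, -4, ∞]
  [-5, 13, 0, 9, ∞]
  [∞, 9, ∞, 0, ∞]
  [11, 15, 16, 11, 0]
D(4):
  [0, 27, ∞, 18, ∞]
  [∞, 0, ∞, -4, ∞]
  [-5, 13, 0, 9, ∞]
  [∞, 9, ∞, 0, ∞]
  [11, 15, 16, 11, 0]
D(5):
  [0, 27, ∞, 18, ∞]
  [∞, 0, ∞, -4, ∞]
  [-5, 13, 0, 9, ∞]
  [∞, 9, ∞, 0, ∞]
  [11, 15, 16, 11, 0]
Answer: G*[2][0] = -5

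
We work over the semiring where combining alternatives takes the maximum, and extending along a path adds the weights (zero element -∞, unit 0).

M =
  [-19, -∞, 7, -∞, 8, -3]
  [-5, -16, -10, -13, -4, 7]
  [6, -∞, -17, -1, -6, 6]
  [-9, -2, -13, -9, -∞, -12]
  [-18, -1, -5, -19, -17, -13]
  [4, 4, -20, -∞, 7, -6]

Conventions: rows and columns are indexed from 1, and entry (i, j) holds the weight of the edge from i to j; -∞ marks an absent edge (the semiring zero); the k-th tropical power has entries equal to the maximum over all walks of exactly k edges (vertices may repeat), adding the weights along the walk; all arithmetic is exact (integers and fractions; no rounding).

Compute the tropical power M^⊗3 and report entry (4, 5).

M^⊗2:
  [13, 7, 3, 6, 4, 13]
  [11, 11, 2, -11, 14, 1]
  [10, 10, 13, -10, 14, 3]
  [-7, -8, -2, -14, -1, 5]
  [1, -9, -11, -6, -5, 6]
  [-1, 6, 11, -9, 12, 11]
M^⊗3:
  [17, 17, 20, 2, 21, 14]
  [8, 13, 18, 1, 19, 18]
  [19, 13, 17, 12, 18, 19]
  [9, 9, 0, -3, 12, 4]
  [10, 10, 8, -12, 13, 0]
  [17, 15, 7, 10, 18, 17]
Key observation: the optimum is the walk 4->2->6->5, with weight (-2) + 7 + 7 = 12.
Optimal value attained by: walk 4->2->6->5.
Answer: (M^⊗3)[4][5] = 12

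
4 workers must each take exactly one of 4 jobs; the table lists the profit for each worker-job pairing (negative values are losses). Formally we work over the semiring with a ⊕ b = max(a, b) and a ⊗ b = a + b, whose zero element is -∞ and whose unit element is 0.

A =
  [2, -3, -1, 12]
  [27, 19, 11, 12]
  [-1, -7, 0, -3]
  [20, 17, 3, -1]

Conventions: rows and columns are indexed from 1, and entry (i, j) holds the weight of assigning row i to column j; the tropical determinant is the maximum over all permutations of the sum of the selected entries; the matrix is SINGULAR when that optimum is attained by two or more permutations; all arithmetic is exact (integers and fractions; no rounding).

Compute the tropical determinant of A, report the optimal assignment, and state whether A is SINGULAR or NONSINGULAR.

σ = (1, 2, 3, 4): 2 + 19 + 0 + (-1) = 20
σ = (1, 2, 4, 3): 2 + 19 + (-3) + 3 = 21
σ = (1, 3, 2, 4): 2 + 11 + (-7) + (-1) = 5
σ = (1, 3, 4, 2): 2 + 11 + (-3) + 17 = 27
σ = (1, 4, 2, 3): 2 + 12 + (-7) + 3 = 10
σ = (1, 4, 3, 2): 2 + 12 + 0 + 17 = 31
σ = (2, 1, 3, 4): (-3) + 27 + 0 + (-1) = 23
σ = (2, 1, 4, 3): (-3) + 27 + (-3) + 3 = 24
σ = (2, 3, 1, 4): (-3) + 11 + (-1) + (-1) = 6
σ = (2, 3, 4, 1): (-3) + 11 + (-3) + 20 = 25
σ = (2, 4, 1, 3): (-3) + 12 + (-1) + 3 = 11
σ = (2, 4, 3, 1): (-3) + 12 + 0 + 20 = 29
σ = (3, 1, 2, 4): (-1) + 27 + (-7) + (-1) = 18
σ = (3, 1, 4, 2): (-1) + 27 + (-3) + 17 = 40
σ = (3, 2, 1, 4): (-1) + 19 + (-1) + (-1) = 16
σ = (3, 2, 4, 1): (-1) + 19 + (-3) + 20 = 35
σ = (3, 4, 1, 2): (-1) + 12 + (-1) + 17 = 27
σ = (3, 4, 2, 1): (-1) + 12 + (-7) + 20 = 24
σ = (4, 1, 2, 3): 12 + 27 + (-7) + 3 = 35
σ = (4, 1, 3, 2): 12 + 27 + 0 + 17 = 56
σ = (4, 2, 1, 3): 12 + 19 + (-1) + 3 = 33
σ = (4, 2, 3, 1): 12 + 19 + 0 + 20 = 51
σ = (4, 3, 1, 2): 12 + 11 + (-1) + 17 = 39
σ = (4, 3, 2, 1): 12 + 11 + (-7) + 20 = 36
Optimal value attained by: σ = (4, 1, 3, 2).
Answer: det⊕(A) = 56; verdict: NONSINGULAR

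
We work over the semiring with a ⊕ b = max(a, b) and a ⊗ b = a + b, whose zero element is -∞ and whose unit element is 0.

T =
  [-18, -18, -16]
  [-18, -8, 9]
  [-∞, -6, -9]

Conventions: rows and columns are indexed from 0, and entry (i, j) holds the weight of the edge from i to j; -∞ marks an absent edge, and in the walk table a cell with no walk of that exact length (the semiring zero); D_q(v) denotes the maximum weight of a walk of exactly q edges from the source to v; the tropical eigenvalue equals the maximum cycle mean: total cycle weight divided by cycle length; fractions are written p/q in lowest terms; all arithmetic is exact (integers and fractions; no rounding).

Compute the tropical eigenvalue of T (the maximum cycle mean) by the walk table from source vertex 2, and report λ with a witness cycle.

q=0: [-∞, -∞, 0]
q=1: [-∞, -6, -9]
q=2: [-24, -14, 3]
q=3: [-32, -3, -5]
Optimal cycle mean attained by: cycle 1->2->1, total 9 + (-6), length 2.
Answer: λ = 3/2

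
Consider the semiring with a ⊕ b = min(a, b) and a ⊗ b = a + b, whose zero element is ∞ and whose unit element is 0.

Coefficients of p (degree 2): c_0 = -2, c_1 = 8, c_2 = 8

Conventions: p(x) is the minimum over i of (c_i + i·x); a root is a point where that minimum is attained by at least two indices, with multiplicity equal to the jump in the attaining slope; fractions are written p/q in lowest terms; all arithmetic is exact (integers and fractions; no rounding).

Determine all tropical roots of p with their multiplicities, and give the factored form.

hull edge (i=0, c=-2) to (i=2, c=8): slope 5, span 2
Factored form: p(x) = 8 ⊗ (x ⊕ (-5)) ⊗ (x ⊕ (-5))
Answer: roots = -5 (mult 2)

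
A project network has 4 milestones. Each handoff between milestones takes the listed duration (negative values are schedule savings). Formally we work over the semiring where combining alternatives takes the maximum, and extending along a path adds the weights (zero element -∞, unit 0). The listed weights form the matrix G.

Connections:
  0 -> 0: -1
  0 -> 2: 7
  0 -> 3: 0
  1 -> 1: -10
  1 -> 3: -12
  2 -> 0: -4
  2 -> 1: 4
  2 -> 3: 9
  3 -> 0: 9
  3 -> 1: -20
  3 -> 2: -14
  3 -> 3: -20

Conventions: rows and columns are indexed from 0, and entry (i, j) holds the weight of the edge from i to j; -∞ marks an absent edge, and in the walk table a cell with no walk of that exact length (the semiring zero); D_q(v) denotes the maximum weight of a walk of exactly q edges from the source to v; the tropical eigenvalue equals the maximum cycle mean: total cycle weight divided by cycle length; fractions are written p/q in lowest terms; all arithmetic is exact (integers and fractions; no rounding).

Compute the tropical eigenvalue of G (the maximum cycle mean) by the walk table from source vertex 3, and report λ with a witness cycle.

q=0: [-∞, -∞, -∞, 0]
q=1: [9, -20, -14, -20]
q=2: [8, -10, 16, 9]
q=3: [18, 20, 15, 25]
q=4: [34, 19, 25, 24]
Optimal cycle mean attained by: cycle 0->2->3->0, total 7 + 9 + 9, length 3.
Answer: λ = 25/3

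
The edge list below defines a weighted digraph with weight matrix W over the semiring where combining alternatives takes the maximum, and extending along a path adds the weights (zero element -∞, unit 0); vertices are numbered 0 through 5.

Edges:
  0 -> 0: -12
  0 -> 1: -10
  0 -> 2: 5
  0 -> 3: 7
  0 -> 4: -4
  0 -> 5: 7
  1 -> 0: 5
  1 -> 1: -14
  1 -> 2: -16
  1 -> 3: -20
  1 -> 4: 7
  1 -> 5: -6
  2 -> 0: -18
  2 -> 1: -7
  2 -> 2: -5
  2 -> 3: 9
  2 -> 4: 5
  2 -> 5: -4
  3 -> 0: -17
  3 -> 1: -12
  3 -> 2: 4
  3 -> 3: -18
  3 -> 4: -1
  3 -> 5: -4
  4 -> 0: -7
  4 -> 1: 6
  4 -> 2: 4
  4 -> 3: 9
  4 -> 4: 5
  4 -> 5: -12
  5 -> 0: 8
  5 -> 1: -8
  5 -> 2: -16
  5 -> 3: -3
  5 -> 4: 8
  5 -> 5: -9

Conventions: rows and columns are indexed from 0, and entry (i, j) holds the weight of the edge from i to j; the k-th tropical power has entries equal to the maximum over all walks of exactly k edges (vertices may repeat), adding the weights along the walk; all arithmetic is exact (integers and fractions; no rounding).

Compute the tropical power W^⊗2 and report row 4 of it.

W^⊗2:
  [15, 2, 11, 14, 15, 3]
  [2, 13, 11, 16, 12, 12]
  [4, 11, 13, 14, 10, 5]
  [4, 5, 3, 13, 9, 0]
  [11, 11, 13, 14, 13, 5]
  [1, 14, 13, 17, 13, 15]
Answer: row 4 of W^⊗2 = [11, 11, 13, 14, 13, 5]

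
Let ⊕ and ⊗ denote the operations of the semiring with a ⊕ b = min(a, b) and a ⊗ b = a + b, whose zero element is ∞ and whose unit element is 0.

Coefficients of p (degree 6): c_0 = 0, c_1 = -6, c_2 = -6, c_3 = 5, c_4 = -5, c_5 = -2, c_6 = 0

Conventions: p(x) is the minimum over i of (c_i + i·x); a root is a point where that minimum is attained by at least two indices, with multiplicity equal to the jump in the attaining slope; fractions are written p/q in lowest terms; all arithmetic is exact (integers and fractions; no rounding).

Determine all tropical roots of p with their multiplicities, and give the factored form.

hull edge (i=0, c=0) to (i=1, c=-6): slope -6, span 1
hull edge (i=1, c=-6) to (i=2, c=-6): slope 0, span 1
hull edge (i=2, c=-6) to (i=4, c=-5): slope 1/2, span 2
hull edge (i=4, c=-5) to (i=6, c=0): slope 5/2, span 2
Factored form: p(x) = 0 ⊗ (x ⊕ (-5/2)) ⊗ (x ⊕ (-5/2)) ⊗ (x ⊕ (-1/2)) ⊗ (x ⊕ (-1/2)) ⊗ (x ⊕ 0) ⊗ (x ⊕ 6)
Answer: roots = -5/2 (mult 2), -1/2 (mult 2), 0 (mult 1), 6 (mult 1)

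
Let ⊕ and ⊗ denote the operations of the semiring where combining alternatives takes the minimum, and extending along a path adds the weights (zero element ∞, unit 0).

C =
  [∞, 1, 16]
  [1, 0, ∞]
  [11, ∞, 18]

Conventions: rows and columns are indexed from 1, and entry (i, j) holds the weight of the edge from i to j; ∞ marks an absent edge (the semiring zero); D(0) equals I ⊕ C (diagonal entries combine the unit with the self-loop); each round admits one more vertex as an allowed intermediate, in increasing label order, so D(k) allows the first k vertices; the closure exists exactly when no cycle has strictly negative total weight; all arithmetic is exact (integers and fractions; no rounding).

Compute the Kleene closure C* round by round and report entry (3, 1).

D(0):
  [0, 1, 16]
  [1, 0, ∞]
  [11, ∞, 0]
D(1):
  [0, 1, 16]
  [1, 0, 17]
  [11, 12, 0]
D(2):
  [0, 1, 16]
  [1, 0, 17]
  [11, 12, 0]
D(3):
  [0, 1, 16]
  [1, 0, 17]
  [11, 12, 0]
Answer: C*[3][1] = 11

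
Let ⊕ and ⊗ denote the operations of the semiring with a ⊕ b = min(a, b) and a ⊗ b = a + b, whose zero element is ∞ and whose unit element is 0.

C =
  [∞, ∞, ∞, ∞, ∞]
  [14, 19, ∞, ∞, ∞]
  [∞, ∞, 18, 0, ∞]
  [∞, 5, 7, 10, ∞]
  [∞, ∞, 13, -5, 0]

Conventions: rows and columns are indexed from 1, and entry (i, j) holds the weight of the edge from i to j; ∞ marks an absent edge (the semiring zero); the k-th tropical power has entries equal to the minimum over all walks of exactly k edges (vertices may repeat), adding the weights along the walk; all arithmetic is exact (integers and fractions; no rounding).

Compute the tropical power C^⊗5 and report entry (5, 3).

C^⊗2:
  [∞, ∞, ∞, ∞, ∞]
  [33, 38, ∞, ∞, ∞]
  [∞, 5, 7, 10, ∞]
  [19, 15, 17, 7, ∞]
  [∞, 0, 2, -5, 0]
C^⊗3:
  [∞, ∞, ∞, ∞, ∞]
  [52, 57, ∞, ∞, ∞]
  [19, 15, 17, 7, ∞]
  [29, 12, 14, 17, ∞]
  [14, 0, 2, -5, 0]
C^⊗4:
  [∞, ∞, ∞, ∞, ∞]
  [71, 76, ∞, ∞, ∞]
  [29, 12, 14, 17, ∞]
  [26, 22, 24, 14, ∞]
  [14, 0, 2, -5, 0]
C^⊗5:
  [∞, ∞, ∞, ∞, ∞]
  [90, 95, ∞, ∞, ∞]
  [26, 22, 24, 14, ∞]
  [36, 19, 21, 24, ∞]
  [14, 0, 2, -5, 0]
Key observation: the optimum is the walk 5->5->5->5->4->3, with weight 0 + 0 + 0 + (-5) + 7 = 2.
Optimal value attained by: walk 5->5->5->5->4->3.
Answer: (C^⊗5)[5][3] = 2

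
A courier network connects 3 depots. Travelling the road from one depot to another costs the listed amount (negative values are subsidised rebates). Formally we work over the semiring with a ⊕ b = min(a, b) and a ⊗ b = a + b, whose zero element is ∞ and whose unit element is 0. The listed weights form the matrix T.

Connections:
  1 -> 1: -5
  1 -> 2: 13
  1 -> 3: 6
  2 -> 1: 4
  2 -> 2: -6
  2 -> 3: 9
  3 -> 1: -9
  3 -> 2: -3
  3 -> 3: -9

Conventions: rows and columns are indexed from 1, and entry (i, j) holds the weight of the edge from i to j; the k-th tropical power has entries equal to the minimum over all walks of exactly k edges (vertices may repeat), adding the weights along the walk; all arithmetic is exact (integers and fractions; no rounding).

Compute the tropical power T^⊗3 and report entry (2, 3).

T^⊗2:
  [-10, 3, -3]
  [-2, -12, 0]
  [-18, -12, -18]
T^⊗3:
  [-15, -6, -12]
  [-9, -18, -9]
  [-27, -21, -27]
Key observation: the optimum is the walk 2->3->3->3, with weight 9 + (-9) + (-9) = -9.
Optimal value attained by: walk 2->3->3->3.
Answer: (T^⊗3)[2][3] = -9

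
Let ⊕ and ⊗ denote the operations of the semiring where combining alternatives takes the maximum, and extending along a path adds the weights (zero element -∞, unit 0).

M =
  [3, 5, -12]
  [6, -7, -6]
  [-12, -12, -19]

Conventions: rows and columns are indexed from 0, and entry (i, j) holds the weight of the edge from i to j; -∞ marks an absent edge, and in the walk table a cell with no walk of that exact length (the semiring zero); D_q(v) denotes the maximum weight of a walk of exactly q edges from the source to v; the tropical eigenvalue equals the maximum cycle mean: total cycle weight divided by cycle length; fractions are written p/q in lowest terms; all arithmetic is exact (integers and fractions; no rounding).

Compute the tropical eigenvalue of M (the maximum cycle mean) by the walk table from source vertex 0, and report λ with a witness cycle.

q=0: [0, -∞, -∞]
q=1: [3, 5, -12]
q=2: [11, 8, -1]
q=3: [14, 16, 2]
Optimal cycle mean attained by: cycle 0->1->0, total 5 + 6, length 2.
Answer: λ = 11/2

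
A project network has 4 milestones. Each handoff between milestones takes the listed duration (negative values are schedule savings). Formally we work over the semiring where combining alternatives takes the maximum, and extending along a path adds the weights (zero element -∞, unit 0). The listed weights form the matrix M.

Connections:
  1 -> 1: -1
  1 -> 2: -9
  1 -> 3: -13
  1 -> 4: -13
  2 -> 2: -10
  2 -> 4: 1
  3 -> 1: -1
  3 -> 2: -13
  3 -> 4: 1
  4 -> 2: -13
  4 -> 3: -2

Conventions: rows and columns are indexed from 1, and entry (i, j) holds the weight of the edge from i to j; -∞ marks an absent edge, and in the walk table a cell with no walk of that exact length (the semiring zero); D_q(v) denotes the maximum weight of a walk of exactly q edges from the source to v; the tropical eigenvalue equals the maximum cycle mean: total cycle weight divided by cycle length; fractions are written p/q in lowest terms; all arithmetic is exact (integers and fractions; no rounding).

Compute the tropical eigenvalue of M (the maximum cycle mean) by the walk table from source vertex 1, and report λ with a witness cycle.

q=0: [0, -∞, -∞, -∞]
q=1: [-1, -9, -13, -13]
q=2: [-2, -10, -14, -8]
q=3: [-3, -11, -10, -9]
q=4: [-4, -12, -11, -9]
Optimal cycle mean attained by: cycle 3->4->3, total 1 + (-2), length 2.
Answer: λ = -1/2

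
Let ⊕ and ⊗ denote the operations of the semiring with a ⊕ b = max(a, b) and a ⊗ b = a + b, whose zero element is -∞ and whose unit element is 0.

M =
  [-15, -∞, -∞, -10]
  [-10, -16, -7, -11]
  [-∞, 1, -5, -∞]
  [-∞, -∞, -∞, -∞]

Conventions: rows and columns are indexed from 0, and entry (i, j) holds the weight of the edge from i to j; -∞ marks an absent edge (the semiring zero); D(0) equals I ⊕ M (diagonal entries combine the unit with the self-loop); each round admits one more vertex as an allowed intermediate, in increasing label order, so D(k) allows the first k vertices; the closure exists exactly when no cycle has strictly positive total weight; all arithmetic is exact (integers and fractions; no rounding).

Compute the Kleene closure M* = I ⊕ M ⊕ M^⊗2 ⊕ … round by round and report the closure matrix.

D(0):
  [0, -∞, -∞, -10]
  [-10, 0, -7, -11]
  [-∞, 1, 0, -∞]
  [-∞, -∞, -∞, 0]
D(1):
  [0, -∞, -∞, -10]
  [-10, 0, -7, -11]
  [-∞, 1, 0, -∞]
  [-∞, -∞, -∞, 0]
D(2):
  [0, -∞, -∞, -10]
  [-10, 0, -7, -11]
  [-9, 1, 0, -10]
  [-∞, -∞, -∞, 0]
D(3):
  [0, -∞, -∞, -10]
  [-10, 0, -7, -11]
  [-9, 1, 0, -10]
  [-∞, -∞, -∞, 0]
D(4):
  [0, -∞, -∞, -10]
  [-10, 0, -7, -11]
  [-9, 1, 0, -10]
  [-∞, -∞, -∞, 0]
Answer: M* = [[0, -∞, -∞, -10], [-10, 0, -7, -11], [-9, 1, 0, -10], [-∞, -∞, -∞, 0]]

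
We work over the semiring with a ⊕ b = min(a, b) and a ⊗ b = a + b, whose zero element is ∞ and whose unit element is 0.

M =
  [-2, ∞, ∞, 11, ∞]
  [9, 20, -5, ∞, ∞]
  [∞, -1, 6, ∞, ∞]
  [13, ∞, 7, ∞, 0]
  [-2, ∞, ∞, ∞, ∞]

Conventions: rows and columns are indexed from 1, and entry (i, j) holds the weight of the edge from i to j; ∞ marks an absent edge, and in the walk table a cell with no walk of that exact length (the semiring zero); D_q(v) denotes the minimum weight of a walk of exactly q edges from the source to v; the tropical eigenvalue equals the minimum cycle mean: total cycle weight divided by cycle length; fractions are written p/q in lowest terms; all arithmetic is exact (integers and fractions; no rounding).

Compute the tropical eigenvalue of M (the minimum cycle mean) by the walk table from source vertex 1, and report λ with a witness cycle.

q=0: [0, ∞, ∞, ∞, ∞]
q=1: [-2, ∞, ∞, 11, ∞]
q=2: [-4, ∞, 18, 9, 11]
q=3: [-6, 17, 16, 7, 9]
q=4: [-8, 15, 12, 5, 7]
q=5: [-10, 11, 10, 3, 5]
Optimal cycle mean attained by: cycle 2->3->2, total (-5) + (-1), length 2.
Answer: λ = -3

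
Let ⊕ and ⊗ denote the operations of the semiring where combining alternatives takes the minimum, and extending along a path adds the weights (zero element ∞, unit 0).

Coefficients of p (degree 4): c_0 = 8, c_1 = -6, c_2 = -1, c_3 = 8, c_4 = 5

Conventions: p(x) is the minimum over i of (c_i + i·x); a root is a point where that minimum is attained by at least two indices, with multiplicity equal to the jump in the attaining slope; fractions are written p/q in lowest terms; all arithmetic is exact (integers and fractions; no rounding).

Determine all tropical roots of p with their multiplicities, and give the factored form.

hull edge (i=0, c=8) to (i=1, c=-6): slope -14, span 1
hull edge (i=1, c=-6) to (i=4, c=5): slope 11/3, span 3
Factored form: p(x) = 5 ⊗ (x ⊕ (-11/3)) ⊗ (x ⊕ (-11/3)) ⊗ (x ⊕ (-11/3)) ⊗ (x ⊕ 14)
Answer: roots = -11/3 (mult 3), 14 (mult 1)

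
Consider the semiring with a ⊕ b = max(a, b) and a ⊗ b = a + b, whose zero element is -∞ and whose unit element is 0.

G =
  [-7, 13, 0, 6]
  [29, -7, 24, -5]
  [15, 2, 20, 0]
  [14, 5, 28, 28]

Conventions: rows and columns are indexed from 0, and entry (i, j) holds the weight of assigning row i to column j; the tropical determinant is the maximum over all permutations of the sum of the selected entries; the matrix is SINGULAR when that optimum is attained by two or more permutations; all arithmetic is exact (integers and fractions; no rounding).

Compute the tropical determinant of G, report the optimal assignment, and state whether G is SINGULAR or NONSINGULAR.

σ = (0, 1, 2, 3): (-7) + (-7) + 20 + 28 = 34
σ = (0, 1, 3, 2): (-7) + (-7) + 0 + 28 = 14
σ = (0, 2, 1, 3): (-7) + 24 + 2 + 28 = 47
σ = (0, 2, 3, 1): (-7) + 24 + 0 + 5 = 22
σ = (0, 3, 1, 2): (-7) + (-5) + 2 + 28 = 18
σ = (0, 3, 2, 1): (-7) + (-5) + 20 + 5 = 13
σ = (1, 0, 2, 3): 13 + 29 + 20 + 28 = 90
σ = (1, 0, 3, 2): 13 + 29 + 0 + 28 = 70
σ = (1, 2, 0, 3): 13 + 24 + 15 + 28 = 80
σ = (1, 2, 3, 0): 13 + 24 + 0 + 14 = 51
σ = (1, 3, 0, 2): 13 + (-5) + 15 + 28 = 51
σ = (1, 3, 2, 0): 13 + (-5) + 20 + 14 = 42
σ = (2, 0, 1, 3): 0 + 29 + 2 + 28 = 59
σ = (2, 0, 3, 1): 0 + 29 + 0 + 5 = 34
σ = (2, 1, 0, 3): 0 + (-7) + 15 + 28 = 36
σ = (2, 1, 3, 0): 0 + (-7) + 0 + 14 = 7
σ = (2, 3, 0, 1): 0 + (-5) + 15 + 5 = 15
σ = (2, 3, 1, 0): 0 + (-5) + 2 + 14 = 11
σ = (3, 0, 1, 2): 6 + 29 + 2 + 28 = 65
σ = (3, 0, 2, 1): 6 + 29 + 20 + 5 = 60
σ = (3, 1, 0, 2): 6 + (-7) + 15 + 28 = 42
σ = (3, 1, 2, 0): 6 + (-7) + 20 + 14 = 33
σ = (3, 2, 0, 1): 6 + 24 + 15 + 5 = 50
σ = (3, 2, 1, 0): 6 + 24 + 2 + 14 = 46
Optimal value attained by: σ = (1, 0, 2, 3).
Answer: det⊕(G) = 90; verdict: NONSINGULAR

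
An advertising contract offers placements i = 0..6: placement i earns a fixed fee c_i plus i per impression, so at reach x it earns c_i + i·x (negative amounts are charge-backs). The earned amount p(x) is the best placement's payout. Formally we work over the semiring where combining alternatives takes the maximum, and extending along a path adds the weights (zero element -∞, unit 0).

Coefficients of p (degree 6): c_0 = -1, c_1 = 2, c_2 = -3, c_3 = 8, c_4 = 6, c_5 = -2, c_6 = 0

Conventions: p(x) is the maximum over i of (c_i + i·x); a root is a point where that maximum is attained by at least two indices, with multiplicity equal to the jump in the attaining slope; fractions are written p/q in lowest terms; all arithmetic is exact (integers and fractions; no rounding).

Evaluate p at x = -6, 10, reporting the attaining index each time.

p(-6) = max(-1+0·(-6)=-1, 2+1·(-6)=-4, -3+2·(-6)=-15, 8+3·(-6)=-10, 6+4·(-6)=-18, -2+5·(-6)=-32, 0+6·(-6)=-36) = -1 (attained by i=0)
p(10) = max(-1+0·10=-1, 2+1·10=12, -3+2·10=17, 8+3·10=38, 6+4·10=46, -2+5·10=48, 0+6·10=60) = 60 (attained by i=6)
Answer: p(-6) = -1; p(10) = 60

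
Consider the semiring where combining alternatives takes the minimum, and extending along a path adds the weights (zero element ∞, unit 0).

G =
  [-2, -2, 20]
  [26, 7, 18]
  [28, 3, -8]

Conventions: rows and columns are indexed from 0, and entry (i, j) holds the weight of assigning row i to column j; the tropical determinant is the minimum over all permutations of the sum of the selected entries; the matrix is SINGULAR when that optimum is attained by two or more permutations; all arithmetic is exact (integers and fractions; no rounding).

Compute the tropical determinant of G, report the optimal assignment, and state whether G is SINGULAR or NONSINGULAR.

σ = (0, 1, 2): (-2) + 7 + (-8) = -3
σ = (0, 2, 1): (-2) + 18 + 3 = 19
σ = (1, 0, 2): (-2) + 26 + (-8) = 16
σ = (1, 2, 0): (-2) + 18 + 28 = 44
σ = (2, 0, 1): 20 + 26 + 3 = 49
σ = (2, 1, 0): 20 + 7 + 28 = 55
Optimal value attained by: σ = (0, 1, 2).
Answer: det⊕(G) = -3; verdict: NONSINGULAR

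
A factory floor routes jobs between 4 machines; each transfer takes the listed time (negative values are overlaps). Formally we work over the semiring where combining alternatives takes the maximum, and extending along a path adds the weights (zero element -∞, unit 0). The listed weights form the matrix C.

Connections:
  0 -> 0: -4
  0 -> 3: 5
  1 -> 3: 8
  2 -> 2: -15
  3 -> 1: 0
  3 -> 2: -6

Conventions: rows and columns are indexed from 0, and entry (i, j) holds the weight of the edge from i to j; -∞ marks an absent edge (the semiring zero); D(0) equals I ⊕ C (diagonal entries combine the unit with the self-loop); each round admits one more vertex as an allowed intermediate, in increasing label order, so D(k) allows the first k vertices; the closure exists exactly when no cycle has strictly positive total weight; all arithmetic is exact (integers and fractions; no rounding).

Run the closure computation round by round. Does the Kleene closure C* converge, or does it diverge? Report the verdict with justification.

D(0):
  [0, -∞, -∞, 5]
  [-∞, 0, -∞, 8]
  [-∞, -∞, 0, -∞]
  [-∞, 0, -6, 0]
D(1):
  [0, -∞, -∞, 5]
  [-∞, 0, -∞, 8]
  [-∞, -∞, 0, -∞]
  [-∞, 0, -6, 0]
Detection: at round 2, diagonal entry (3, 3) turns strictly positive.
Key observation: the cycle 3->1->3 has total weight 0 + 8, which is strictly positive.
Answer: DIVERGES — positive cycle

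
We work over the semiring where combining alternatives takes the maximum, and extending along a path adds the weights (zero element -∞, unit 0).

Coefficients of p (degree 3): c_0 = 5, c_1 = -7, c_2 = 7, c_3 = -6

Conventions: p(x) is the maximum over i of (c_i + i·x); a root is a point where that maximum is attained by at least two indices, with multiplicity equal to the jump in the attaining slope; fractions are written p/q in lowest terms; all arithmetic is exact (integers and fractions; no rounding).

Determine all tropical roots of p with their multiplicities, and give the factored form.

hull edge (i=0, c=5) to (i=2, c=7): slope 1, span 2
hull edge (i=2, c=7) to (i=3, c=-6): slope -13, span 1
Factored form: p(x) = -6 ⊗ (x ⊕ (-1)) ⊗ (x ⊕ (-1)) ⊗ (x ⊕ 13)
Answer: roots = -1 (mult 2), 13 (mult 1)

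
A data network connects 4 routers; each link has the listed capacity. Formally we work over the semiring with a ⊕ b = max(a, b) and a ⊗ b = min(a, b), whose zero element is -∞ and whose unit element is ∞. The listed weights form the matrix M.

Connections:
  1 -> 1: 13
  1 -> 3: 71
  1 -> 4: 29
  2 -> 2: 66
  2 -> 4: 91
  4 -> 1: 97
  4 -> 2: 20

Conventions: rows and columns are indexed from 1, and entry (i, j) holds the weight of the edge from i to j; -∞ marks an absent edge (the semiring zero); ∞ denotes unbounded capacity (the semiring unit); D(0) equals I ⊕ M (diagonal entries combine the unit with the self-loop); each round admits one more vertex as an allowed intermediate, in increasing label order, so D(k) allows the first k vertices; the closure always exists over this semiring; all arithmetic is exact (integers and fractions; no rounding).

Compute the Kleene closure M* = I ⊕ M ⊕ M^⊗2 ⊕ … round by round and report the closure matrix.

D(0):
  [∞, -∞, 71, 29]
  [-∞, ∞, -∞, 91]
  [-∞, -∞, ∞, -∞]
  [97, 20, -∞, ∞]
D(1):
  [∞, -∞, 71, 29]
  [-∞, ∞, -∞, 91]
  [-∞, -∞, ∞, -∞]
  [97, 20, 71, ∞]
D(2):
  [∞, -∞, 71, 29]
  [-∞, ∞, -∞, 91]
  [-∞, -∞, ∞, -∞]
  [97, 20, 71, ∞]
D(3):
  [∞, -∞, 71, 29]
  [-∞, ∞, -∞, 91]
  [-∞, -∞, ∞, -∞]
  [97, 20, 71, ∞]
D(4):
  [∞, 20, 71, 29]
  [91, ∞, 71, 91]
  [-∞, -∞, ∞, -∞]
  [97, 20, 71, ∞]
Answer: M* = [[∞, 20, 71, 29], [91, ∞, 71, 91], [-∞, -∞, ∞, -∞], [97, 20, 71, ∞]]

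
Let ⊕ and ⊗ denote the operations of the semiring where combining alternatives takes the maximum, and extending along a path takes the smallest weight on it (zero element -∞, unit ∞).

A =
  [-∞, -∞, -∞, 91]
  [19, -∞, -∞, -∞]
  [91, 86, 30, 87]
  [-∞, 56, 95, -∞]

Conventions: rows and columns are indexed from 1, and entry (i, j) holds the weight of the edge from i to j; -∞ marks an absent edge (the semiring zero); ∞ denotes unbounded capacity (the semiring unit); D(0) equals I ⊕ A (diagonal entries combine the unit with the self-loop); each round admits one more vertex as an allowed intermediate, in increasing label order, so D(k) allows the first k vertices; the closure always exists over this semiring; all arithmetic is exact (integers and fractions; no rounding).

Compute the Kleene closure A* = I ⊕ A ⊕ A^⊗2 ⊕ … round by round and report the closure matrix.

D(0):
  [∞, -∞, -∞, 91]
  [19, ∞, -∞, -∞]
  [91, 86, ∞, 87]
  [-∞, 56, 95, ∞]
D(1):
  [∞, -∞, -∞, 91]
  [19, ∞, -∞, 19]
  [91, 86, ∞, 91]
  [-∞, 56, 95, ∞]
D(2):
  [∞, -∞, -∞, 91]
  [19, ∞, -∞, 19]
  [91, 86, ∞, 91]
  [19, 56, 95, ∞]
D(3):
  [∞, -∞, -∞, 91]
  [19, ∞, -∞, 19]
  [91, 86, ∞, 91]
  [91, 86, 95, ∞]
D(4):
  [∞, 86, 91, 91]
  [19, ∞, 19, 19]
  [91, 86, ∞, 91]
  [91, 86, 95, ∞]
Answer: A* = [[∞, 86, 91, 91], [19, ∞, 19, 19], [91, 86, ∞, 91], [91, 86, 95, ∞]]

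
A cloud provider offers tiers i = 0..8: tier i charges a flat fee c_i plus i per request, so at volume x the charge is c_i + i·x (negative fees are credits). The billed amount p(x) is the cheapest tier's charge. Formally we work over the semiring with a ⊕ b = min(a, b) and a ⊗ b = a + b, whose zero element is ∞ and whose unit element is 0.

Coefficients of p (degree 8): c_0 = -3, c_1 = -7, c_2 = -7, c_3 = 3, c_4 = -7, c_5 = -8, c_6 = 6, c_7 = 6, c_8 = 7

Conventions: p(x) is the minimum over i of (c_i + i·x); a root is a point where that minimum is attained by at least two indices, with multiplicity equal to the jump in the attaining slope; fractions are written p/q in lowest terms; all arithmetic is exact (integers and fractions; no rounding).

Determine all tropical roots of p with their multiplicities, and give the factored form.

hull edge (i=0, c=-3) to (i=1, c=-7): slope -4, span 1
hull edge (i=1, c=-7) to (i=5, c=-8): slope -1/4, span 4
hull edge (i=5, c=-8) to (i=8, c=7): slope 5, span 3
Factored form: p(x) = 7 ⊗ (x ⊕ (-5)) ⊗ (x ⊕ (-5)) ⊗ (x ⊕ (-5)) ⊗ (x ⊕ 1/4) ⊗ (x ⊕ 1/4) ⊗ (x ⊕ 1/4) ⊗ (x ⊕ 1/4) ⊗ (x ⊕ 4)
Answer: roots = -5 (mult 3), 1/4 (mult 4), 4 (mult 1)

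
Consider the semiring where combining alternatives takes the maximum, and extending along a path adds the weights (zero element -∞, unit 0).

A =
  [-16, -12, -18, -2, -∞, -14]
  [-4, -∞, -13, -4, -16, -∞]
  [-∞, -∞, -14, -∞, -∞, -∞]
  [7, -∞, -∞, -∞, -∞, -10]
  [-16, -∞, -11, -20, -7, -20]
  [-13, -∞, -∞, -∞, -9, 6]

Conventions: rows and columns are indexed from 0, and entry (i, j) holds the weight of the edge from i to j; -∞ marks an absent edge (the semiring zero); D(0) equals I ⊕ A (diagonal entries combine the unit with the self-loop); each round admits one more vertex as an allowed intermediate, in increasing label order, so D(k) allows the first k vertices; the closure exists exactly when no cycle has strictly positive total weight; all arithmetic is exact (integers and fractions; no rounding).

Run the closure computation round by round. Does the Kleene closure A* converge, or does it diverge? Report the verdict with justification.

Detection: at round 0, diagonal entry (5, 5) turns strictly positive.
Key observation: the cycle 5->5 has total weight 6, which is strictly positive.
Answer: DIVERGES — positive cycle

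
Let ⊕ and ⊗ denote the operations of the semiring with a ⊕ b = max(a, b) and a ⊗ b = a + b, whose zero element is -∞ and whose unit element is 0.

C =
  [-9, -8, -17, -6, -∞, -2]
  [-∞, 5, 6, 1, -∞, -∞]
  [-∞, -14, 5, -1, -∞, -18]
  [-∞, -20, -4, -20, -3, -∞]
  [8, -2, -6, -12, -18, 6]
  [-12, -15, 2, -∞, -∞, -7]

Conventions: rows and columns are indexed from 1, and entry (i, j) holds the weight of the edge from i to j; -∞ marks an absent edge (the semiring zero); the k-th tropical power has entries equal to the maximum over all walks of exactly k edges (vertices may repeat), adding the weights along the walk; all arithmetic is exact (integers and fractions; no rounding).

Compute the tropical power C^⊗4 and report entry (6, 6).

C^⊗2:
  [-14, -3, 0, -7, -9, -9]
  [-∞, 10, 11, 6, -2, -12]
  [-30, -9, 10, 4, -4, -13]
  [5, -5, 1, -5, -21, 3]
  [-1, 3, 8, 2, -15, 6]
  [-19, -10, 7, 1, -∞, -14]
C^⊗3:
  [-1, 2, 5, -1, -10, -3]
  [6, 15, 16, 11, 3, 4]
  [4, -4, 15, 9, 1, 2]
  [-4, 0, 6, 0, -8, 3]
  [-6, 8, 13, 7, -1, -1]
  [-26, -5, 12, 6, -2, -11]
C^⊗4:
  [-2, 7, 10, 4, -4, -3]
  [11, 20, 21, 16, 8, 9]
  [9, 1, 20, 14, 6, 7]
  [0, 5, 11, 5, -3, -2]
  [7, 13, 18, 12, 4, 5]
  [6, 0, 17, 11, 3, 4]
Key observation: the optimum is the walk 6->3->4->5->6, with weight 2 + (-1) + (-3) + 6 = 4.
Optimal value attained by: walk 6->3->4->5->6.
Answer: (C^⊗4)[6][6] = 4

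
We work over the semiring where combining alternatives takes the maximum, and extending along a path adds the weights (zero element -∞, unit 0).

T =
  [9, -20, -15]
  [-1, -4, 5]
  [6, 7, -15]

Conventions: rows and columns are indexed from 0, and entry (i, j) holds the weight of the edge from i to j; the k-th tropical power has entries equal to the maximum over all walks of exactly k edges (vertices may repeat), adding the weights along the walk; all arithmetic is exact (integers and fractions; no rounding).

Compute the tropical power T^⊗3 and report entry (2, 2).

T^⊗2:
  [18, -8, -6]
  [11, 12, 1]
  [15, 3, 12]
T^⊗3:
  [27, 1, 3]
  [20, 8, 17]
  [24, 19, 8]
Key observation: the optimum is the walk 2->1->1->2, with weight 7 + (-4) + 5 = 8.
Optimal value attained by: walk 2->1->1->2.
Answer: (T^⊗3)[2][2] = 8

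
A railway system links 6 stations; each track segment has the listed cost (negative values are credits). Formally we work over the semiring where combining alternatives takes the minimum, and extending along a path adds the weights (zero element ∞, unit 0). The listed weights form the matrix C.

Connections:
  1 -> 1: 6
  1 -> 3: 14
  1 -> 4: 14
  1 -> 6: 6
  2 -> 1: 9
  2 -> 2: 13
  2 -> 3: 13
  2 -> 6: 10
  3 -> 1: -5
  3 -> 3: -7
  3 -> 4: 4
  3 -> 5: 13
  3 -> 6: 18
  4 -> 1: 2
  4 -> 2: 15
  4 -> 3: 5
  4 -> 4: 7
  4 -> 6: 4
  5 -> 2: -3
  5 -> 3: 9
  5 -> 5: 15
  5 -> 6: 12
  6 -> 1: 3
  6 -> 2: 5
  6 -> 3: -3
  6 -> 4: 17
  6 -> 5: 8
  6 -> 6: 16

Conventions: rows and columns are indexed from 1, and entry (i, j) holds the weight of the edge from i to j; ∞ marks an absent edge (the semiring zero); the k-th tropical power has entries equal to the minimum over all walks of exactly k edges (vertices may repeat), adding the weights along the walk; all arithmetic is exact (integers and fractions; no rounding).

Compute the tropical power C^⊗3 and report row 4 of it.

C^⊗2:
  [9, 11, 3, 18, 14, 12]
  [8, 15, 6, 17, 18, 15]
  [-12, 10, -14, -3, 6, 1]
  [0, 9, -2, 9, 12, 8]
  [4, 10, 2, 13, 20, 7]
  [-8, 5, -10, 1, 10, 9]
C^⊗3:
  [-2, 11, -4, 7, 16, 15]
  [1, 15, -1, 10, 19, 14]
  [-19, 3, -21, -10, -1, -6]
  [-7, 9, -9, 2, 11, 6]
  [-3, 12, -5, 6, 15, 10]
  [-15, 7, -17, -6, 3, -2]
Answer: row 4 of C^⊗3 = [-7, 9, -9, 2, 11, 6]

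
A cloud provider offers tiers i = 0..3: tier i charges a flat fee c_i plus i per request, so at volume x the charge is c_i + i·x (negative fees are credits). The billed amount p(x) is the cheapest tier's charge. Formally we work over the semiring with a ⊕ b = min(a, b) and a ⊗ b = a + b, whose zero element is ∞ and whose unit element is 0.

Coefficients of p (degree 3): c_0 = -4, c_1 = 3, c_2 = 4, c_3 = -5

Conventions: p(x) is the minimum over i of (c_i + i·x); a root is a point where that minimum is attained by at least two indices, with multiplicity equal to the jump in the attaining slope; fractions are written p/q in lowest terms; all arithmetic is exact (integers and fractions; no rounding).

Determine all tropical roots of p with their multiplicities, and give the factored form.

hull edge (i=0, c=-4) to (i=3, c=-5): slope -1/3, span 3
Factored form: p(x) = -5 ⊗ (x ⊕ 1/3) ⊗ (x ⊕ 1/3) ⊗ (x ⊕ 1/3)
Answer: roots = 1/3 (mult 3)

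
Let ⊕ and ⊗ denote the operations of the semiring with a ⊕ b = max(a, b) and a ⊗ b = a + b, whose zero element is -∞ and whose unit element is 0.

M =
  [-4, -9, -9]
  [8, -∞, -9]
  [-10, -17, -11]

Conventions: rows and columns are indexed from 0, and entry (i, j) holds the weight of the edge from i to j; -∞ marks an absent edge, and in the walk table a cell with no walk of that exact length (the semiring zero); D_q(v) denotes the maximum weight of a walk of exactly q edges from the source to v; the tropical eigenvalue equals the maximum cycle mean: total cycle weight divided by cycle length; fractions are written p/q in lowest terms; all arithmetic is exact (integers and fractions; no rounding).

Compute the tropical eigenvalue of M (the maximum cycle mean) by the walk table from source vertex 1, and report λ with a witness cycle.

q=0: [-∞, 0, -∞]
q=1: [8, -∞, -9]
q=2: [4, -1, -1]
q=3: [7, -5, -5]
Optimal cycle mean attained by: cycle 0->1->0, total (-9) + 8, length 2.
Answer: λ = -1/2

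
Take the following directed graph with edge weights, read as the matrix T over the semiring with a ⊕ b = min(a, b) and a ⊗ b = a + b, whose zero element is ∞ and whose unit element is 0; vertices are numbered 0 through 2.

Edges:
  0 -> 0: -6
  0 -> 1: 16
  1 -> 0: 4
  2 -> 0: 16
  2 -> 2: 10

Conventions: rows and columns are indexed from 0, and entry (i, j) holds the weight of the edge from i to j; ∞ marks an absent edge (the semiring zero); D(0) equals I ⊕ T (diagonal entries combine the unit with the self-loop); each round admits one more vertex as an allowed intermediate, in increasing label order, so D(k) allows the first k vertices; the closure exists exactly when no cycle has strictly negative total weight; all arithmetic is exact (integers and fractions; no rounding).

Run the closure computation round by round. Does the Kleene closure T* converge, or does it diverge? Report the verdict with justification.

Detection: at round 0, diagonal entry (0, 0) turns strictly negative.
Key observation: the cycle 0->0 has total weight (-6), which is strictly negative.
Answer: DIVERGES — negative cycle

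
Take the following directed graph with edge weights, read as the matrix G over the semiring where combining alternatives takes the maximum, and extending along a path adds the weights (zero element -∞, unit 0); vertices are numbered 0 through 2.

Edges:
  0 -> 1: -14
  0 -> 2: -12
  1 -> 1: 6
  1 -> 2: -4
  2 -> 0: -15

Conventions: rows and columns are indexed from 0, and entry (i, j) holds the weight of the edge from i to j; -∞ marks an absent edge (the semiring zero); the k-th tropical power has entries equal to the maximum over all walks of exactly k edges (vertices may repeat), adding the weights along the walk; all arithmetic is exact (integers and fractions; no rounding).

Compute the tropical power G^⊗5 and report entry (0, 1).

G^⊗2:
  [-27, -8, -18]
  [-19, 12, 2]
  [-∞, -29, -27]
G^⊗3:
  [-33, -2, -12]
  [-13, 18, 8]
  [-42, -23, -33]
G^⊗4:
  [-27, 4, -6]
  [-7, 24, 14]
  [-48, -17, -27]
G^⊗5:
  [-21, 10, 0]
  [-1, 30, 20]
  [-42, -11, -21]
Key observation: the optimum is the walk 0->1->1->1->1->1, with weight (-14) + 6 + 6 + 6 + 6 = 10.
Optimal value attained by: walk 0->1->1->1->1->1.
Answer: (G^⊗5)[0][1] = 10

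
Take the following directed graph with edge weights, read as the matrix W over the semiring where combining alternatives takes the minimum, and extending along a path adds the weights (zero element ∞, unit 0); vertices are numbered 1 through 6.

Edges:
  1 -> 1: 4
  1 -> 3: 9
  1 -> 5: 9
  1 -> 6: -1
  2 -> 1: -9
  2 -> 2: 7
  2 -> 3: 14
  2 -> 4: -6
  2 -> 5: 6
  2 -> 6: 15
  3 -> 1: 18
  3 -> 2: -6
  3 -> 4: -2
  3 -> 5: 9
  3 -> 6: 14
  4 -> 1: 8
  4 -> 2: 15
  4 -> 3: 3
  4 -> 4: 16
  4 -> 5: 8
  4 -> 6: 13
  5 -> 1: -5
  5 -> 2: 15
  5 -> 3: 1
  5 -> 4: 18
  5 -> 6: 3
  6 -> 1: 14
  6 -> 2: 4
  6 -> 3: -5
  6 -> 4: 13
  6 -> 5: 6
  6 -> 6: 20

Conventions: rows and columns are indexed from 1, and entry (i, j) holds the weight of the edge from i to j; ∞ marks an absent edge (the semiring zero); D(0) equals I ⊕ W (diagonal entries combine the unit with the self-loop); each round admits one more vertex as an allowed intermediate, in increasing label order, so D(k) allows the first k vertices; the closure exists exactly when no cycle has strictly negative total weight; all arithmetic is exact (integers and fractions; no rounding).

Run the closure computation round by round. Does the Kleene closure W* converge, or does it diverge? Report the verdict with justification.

D(0):
  [0, ∞, 9, ∞, 9, -1]
  [-9, 0, 14, -6, 6, 15]
  [18, -6, 0, -2, 9, 14]
  [8, 15, 3, 0, 8, 13]
  [-5, 15, 1, 18, 0, 3]
  [14, 4, -5, 13, 6, 0]
D(1):
  [0, ∞, 9, ∞, 9, -1]
  [-9, 0, 0, -6, 0, -10]
  [18, -6, 0, -2, 9, 14]
  [8, 15, 3, 0, 8, 7]
  [-5, 15, 1, 18, 0, -6]
  [14, 4, -5, 13, 6, 0]
Detection: at round 2, diagonal entry (3, 3) turns strictly negative.
Key observation: the cycle 3->2->1->3 has total weight (-6) + (-9) + 9, which is strictly negative.
Answer: DIVERGES — negative cycle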